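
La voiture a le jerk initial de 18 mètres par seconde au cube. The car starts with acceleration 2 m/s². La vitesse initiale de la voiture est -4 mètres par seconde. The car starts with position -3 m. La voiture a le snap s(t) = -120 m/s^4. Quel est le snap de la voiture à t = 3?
Nous avons le snap s(t) = -120. En substituant t = 3: s(3) = -120.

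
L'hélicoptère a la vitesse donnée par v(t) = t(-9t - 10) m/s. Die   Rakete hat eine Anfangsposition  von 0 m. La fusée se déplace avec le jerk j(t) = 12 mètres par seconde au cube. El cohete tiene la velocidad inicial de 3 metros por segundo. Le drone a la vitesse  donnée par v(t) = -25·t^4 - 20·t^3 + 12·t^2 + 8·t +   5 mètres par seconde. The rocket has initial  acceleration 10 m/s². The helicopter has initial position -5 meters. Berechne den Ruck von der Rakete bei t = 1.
Aus der Gleichung für den Ruck j(t) = 12, setzen wir t = 1 ein und erhalten j = 12.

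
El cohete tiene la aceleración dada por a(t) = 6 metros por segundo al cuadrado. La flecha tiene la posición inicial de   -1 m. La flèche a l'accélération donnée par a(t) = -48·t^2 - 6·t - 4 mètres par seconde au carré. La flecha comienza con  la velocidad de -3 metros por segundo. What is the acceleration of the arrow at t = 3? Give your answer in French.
De l'équation de l'accélération a(t) = -48·t^2 - 6·t - 4, nous substituons t = 3 pour obtenir a = -454.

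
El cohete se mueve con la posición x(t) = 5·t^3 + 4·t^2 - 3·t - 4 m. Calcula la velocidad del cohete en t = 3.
Debemos derivar nuestra ecuación de la posición x(t) = 5·t^3 + 4·t^2 - 3·t - 4 1 vez. La derivada de la posición da la velocidad: v(t) = 15·t^2 + 8·t - 3. De la ecuación de la velocidad v(t) = 15·t^2 + 8·t - 3, sustituimos t = 3 para obtener v = 156.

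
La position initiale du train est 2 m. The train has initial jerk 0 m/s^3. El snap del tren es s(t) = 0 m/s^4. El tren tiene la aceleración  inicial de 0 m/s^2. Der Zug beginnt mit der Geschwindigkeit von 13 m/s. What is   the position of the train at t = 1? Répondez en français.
Pour résoudre ceci, nous devons prendre 4 intégrales de notre équation du snap s(t) = 0. La primitive du snap, avec j(0) = 0, donne le jerk: j(t) = 0. L'intégrale du jerk, avec a(0) = 0, donne l'accélération: a(t) = 0. En intégrant l'accélération et en utilisant la condition initiale v(0) = 13, nous obtenons v(t) = 13. En prenant ∫v(t)dt et en appliquant x(0) = 2, nous trouvons x(t) = 13·t + 2. En utilisant x(t) = 13·t + 2 et en substituant t = 1, nous trouvons x = 15.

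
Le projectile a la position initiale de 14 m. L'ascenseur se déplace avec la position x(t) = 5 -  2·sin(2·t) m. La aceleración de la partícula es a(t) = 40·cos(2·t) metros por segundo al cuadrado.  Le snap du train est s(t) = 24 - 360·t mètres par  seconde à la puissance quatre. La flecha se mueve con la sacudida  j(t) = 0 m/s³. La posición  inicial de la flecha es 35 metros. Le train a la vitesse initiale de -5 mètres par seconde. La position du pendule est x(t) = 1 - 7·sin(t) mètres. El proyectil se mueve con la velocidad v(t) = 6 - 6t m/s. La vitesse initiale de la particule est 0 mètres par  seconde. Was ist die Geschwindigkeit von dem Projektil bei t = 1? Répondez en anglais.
Using v(t) = 6 - 6·t and substituting t = 1, we find v = 0.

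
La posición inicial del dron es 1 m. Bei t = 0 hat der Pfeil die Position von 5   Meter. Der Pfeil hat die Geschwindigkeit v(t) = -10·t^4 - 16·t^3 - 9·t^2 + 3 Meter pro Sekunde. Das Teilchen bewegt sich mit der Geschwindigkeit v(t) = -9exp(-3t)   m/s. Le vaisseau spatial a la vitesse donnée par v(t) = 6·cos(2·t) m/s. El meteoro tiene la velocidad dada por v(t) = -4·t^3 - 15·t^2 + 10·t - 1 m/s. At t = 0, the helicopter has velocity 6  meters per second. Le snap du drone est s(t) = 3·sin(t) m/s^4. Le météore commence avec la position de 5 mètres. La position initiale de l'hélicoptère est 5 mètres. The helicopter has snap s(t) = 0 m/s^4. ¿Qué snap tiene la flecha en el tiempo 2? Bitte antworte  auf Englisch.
Starting from velocity v(t) = -10·t^4 - 16·t^3 - 9·t^2 + 3, we take 3 derivatives. Taking d/dt of v(t), we find a(t) = -40·t^3 - 48·t^2 - 18·t. The derivative of acceleration gives jerk: j(t) = -120·t^2 - 96·t - 18. Taking d/dt of j(t), we find s(t) = -240·t - 96. We have snap s(t) = -240·t - 96. Substituting t = 2: s(2) = -576.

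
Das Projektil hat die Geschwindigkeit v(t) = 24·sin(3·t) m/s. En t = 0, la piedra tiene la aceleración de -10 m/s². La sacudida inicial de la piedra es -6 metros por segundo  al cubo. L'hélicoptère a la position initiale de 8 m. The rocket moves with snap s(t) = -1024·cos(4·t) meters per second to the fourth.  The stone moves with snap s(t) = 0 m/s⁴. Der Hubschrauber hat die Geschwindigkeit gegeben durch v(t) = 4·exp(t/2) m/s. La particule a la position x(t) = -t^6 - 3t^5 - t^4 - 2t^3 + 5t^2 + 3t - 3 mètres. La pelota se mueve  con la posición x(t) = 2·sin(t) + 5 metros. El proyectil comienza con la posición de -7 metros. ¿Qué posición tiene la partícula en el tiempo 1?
Tenemos la posición x(t) = -t^6 - 3·t^5 - t^4 - 2·t^3 + 5·t^2 + 3·t - 3. Sustituyendo t = 1: x(1) = -2.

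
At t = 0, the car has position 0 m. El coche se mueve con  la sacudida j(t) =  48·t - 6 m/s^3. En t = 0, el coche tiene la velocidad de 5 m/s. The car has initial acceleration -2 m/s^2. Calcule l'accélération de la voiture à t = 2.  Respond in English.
Starting from jerk j(t) = 48·t - 6, we take 1 integral. Finding the integral of j(t) and using a(0) = -2: a(t) = 24·t^2 - 6·t - 2. From the given acceleration equation a(t) = 24·t^2 - 6·t - 2, we substitute t = 2 to get a = 82.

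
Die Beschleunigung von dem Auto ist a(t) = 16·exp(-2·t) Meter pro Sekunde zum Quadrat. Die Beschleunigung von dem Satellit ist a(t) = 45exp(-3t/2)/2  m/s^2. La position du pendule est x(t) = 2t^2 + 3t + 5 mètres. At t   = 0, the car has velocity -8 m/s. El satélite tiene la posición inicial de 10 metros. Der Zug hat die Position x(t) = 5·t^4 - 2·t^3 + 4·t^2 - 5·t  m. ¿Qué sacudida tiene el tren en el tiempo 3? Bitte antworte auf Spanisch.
Partiendo de la posición x(t) = 5·t^4 - 2·t^3 + 4·t^2 - 5·t, tomamos 3 derivadas. Derivando la posición, obtenemos la velocidad: v(t) = 20·t^3 - 6·t^2 + 8·t - 5. Derivando la velocidad, obtenemos la aceleración: a(t) = 60·t^2 - 12·t + 8. La derivada de la aceleración da la sacudida: j(t) = 120·t - 12. Usando j(t) = 120·t - 12 y sustituyendo t = 3, encontramos j = 348.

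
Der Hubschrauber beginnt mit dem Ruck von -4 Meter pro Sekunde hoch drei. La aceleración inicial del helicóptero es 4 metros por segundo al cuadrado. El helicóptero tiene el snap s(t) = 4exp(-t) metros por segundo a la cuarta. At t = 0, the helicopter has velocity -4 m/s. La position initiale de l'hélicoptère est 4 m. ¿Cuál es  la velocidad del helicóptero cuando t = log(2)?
Para resolver esto, necesitamos tomar 3 antiderivadas de nuestra ecuación del snap s(t) = 4·exp(-t). La antiderivada del snap, con j(0) = -4, da la sacudida: j(t) = -4·exp(-t). La antiderivada de la sacudida es la aceleración. Usando a(0) = 4, obtenemos a(t) = 4·exp(-t). La integral de la aceleración, con v(0) = -4, da la velocidad: v(t) = -4·exp(-t). Tenemos la velocidad v(t) = -4·exp(-t). Sustituyendo t = log(2): v(log(2)) = -2.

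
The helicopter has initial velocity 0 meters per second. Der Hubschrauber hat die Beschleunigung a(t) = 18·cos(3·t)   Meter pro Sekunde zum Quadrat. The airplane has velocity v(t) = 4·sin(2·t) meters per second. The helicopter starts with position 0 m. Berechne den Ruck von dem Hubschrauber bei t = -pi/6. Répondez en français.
En partant de l'accélération a(t) = 18·cos(3·t), nous prenons 1 dérivée. En prenant d/dt de a(t), nous trouvons j(t) = -54·sin(3·t). Nous avons le jerk j(t) = -54·sin(3·t). En substituant t = -pi/6: j(-pi/6) = 54.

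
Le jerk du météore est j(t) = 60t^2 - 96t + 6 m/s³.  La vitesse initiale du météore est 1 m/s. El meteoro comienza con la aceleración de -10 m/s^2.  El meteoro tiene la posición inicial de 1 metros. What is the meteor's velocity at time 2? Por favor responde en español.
Necesitamos integrar nuestra ecuación de la sacudida j(t) = 60·t^2 - 96·t + 6 2 veces. Integrando la sacudida y usando la condición inicial a(0) = -10, obtenemos a(t) = 20·t^3 - 48·t^2 + 6·t - 10. La integral de la aceleración, con v(0) = 1, da la velocidad: v(t) = 5·t^4 - 16·t^3 + 3·t^2 - 10·t + 1. De la ecuación de la velocidad v(t) = 5·t^4 - 16·t^3 + 3·t^2 - 10·t + 1, sustituimos t = 2 para obtener v = -55.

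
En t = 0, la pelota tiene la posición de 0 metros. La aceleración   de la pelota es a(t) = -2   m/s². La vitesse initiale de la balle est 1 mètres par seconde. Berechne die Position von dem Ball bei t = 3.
Ausgehend von der Beschleunigung a(t) = -2, nehmen wir 2 Integrale. Durch Integration von der Beschleunigung und Verwendung der Anfangsbedingung v(0) = 1, erhalten wir v(t) = 1 - 2·t. Durch Integration von der Geschwindigkeit und Verwendung der Anfangsbedingung x(0) = 0, erhalten wir x(t) = -t^2 + t. Wir haben die Position x(t) = -t^2 + t. Durch Einsetzen von t = 3: x(3) = -6.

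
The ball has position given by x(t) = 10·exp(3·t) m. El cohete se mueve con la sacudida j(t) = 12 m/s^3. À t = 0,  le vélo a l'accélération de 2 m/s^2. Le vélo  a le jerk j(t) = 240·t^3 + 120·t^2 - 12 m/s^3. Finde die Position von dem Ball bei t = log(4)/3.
Wir haben die Position x(t) = 10·exp(3·t). Durch Einsetzen von t = log(4)/3: x(log(4)/3) = 40.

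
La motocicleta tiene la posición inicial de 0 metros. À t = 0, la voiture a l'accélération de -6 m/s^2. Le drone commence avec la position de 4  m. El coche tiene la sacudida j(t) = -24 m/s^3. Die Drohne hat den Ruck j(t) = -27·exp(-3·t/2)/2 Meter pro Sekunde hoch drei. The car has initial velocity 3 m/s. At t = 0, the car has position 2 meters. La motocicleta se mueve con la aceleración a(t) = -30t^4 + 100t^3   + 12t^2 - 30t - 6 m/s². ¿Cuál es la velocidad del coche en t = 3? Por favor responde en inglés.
To solve this, we need to take 2 integrals of our jerk equation j(t) = -24. Finding the integral of j(t) and using a(0) = -6: a(t) = -24·t - 6. Taking ∫a(t)dt and applying v(0) = 3, we find v(t) = -12·t^2 - 6·t + 3. We have velocity v(t) = -12·t^2 - 6·t + 3. Substituting t = 3: v(3) = -123.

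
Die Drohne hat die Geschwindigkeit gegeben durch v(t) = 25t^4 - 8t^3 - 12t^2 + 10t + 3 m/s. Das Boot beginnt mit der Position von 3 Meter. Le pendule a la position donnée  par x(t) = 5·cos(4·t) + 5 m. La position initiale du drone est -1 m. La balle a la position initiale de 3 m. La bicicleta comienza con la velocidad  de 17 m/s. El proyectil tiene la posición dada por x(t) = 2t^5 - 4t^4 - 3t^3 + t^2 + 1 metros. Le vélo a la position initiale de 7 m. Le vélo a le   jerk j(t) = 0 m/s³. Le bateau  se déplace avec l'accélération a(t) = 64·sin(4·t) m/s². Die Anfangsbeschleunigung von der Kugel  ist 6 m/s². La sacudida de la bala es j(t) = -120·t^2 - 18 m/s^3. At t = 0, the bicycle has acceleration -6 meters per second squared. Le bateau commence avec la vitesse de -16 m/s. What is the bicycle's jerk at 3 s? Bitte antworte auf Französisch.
De l'équation du jerk j(t) = 0, nous substituons t = 3 pour obtenir j = 0.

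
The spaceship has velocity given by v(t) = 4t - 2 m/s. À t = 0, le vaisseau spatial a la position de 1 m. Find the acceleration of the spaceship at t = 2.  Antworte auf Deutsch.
Ausgehend von der Geschwindigkeit v(t) = 4·t - 2, nehmen wir 1 Ableitung. Durch Ableiten von der Geschwindigkeit erhalten wir die Beschleunigung: a(t) = 4. Mit a(t) = 4 und Einsetzen von t = 2, finden wir a = 4.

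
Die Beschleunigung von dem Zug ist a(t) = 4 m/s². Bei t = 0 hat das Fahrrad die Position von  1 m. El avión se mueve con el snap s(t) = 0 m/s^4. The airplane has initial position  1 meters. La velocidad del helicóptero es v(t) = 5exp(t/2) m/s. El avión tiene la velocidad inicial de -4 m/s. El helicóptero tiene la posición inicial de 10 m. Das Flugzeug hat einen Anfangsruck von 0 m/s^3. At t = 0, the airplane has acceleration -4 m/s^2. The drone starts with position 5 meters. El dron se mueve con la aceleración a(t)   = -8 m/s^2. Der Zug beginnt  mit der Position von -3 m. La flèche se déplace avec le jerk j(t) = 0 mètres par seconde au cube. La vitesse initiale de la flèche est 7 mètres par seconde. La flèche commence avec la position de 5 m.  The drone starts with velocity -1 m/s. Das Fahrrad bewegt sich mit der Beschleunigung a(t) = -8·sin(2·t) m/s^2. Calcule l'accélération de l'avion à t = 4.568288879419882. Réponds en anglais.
Starting from snap s(t) = 0, we take 2 integrals. Integrating snap and using the initial condition j(0) = 0, we get j(t) = 0. Integrating jerk and using the initial condition a(0) = -4, we get a(t) = -4. From the given acceleration equation a(t) = -4, we substitute t = 4.568288879419882 to get a = -4.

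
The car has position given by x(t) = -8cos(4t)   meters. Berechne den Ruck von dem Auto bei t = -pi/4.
Ausgehend von der Position x(t) = -8·cos(4·t), nehmen wir 3 Ableitungen. Durch Ableiten von der Position erhalten wir die Geschwindigkeit: v(t) = 32·sin(4·t). Durch Ableiten von der Geschwindigkeit erhalten wir die Beschleunigung: a(t) = 128·cos(4·t). Durch Ableiten von der Beschleunigung erhalten wir den Ruck: j(t) = -512·sin(4·t). Wir haben den Ruck j(t) = -512·sin(4·t). Durch Einsetzen von t = -pi/4: j(-pi/4) = 0.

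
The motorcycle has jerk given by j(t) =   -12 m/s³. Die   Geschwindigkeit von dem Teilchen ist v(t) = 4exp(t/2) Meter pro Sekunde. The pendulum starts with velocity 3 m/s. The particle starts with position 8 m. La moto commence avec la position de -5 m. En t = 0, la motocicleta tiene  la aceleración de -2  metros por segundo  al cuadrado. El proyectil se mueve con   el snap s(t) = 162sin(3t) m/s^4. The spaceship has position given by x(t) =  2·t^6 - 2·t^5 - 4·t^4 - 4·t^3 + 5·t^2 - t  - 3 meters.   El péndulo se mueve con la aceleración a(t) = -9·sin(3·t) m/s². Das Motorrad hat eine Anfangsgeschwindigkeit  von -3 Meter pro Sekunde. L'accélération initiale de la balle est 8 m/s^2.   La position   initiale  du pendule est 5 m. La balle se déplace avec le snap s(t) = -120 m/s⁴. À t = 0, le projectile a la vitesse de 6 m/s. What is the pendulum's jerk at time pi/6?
To solve this, we need to take 1 derivative of our acceleration equation a(t) = -9·sin(3·t). Taking d/dt of a(t), we find j(t) = -27·cos(3·t). From the given jerk equation j(t) = -27·cos(3·t), we substitute t = pi/6 to get j = 0.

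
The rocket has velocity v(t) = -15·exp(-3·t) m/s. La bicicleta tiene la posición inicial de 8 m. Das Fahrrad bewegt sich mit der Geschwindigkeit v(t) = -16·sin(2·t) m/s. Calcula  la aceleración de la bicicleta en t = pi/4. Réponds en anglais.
Starting from velocity v(t) = -16·sin(2·t), we take 1 derivative. Taking d/dt of v(t), we find a(t) = -32·cos(2·t). We have acceleration a(t) = -32·cos(2·t). Substituting t = pi/4: a(pi/4) = 0.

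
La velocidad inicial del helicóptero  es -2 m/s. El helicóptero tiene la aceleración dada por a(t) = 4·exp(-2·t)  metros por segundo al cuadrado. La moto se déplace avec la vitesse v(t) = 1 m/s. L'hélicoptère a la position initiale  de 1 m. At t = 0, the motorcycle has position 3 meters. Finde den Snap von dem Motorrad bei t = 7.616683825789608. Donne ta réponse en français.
Pour résoudre ceci, nous devons prendre 3 dérivées de notre équation de la vitesse v(t) = 1. La dérivée de la vitesse donne l'accélération: a(t) = 0. La dérivée de l'accélération donne le jerk: j(t) = 0. La dérivée du jerk donne le snap: s(t) = 0. De l'équation du snap s(t) = 0, nous substituons t = 7.616683825789608 pour obtenir s = 0.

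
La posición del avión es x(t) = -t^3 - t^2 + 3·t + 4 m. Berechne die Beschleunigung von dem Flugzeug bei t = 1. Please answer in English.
Starting from position x(t) = -t^3 - t^2 + 3·t + 4, we take 2 derivatives. Taking d/dt of x(t), we find v(t) = -3·t^2 - 2·t + 3. Differentiating velocity, we get acceleration: a(t) = -6·t - 2. Using a(t) = -6·t - 2 and substituting t = 1, we find a = -8.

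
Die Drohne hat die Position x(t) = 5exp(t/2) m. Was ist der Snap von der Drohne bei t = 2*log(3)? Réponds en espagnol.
Partiendo de la posición x(t) = 5·exp(t/2), tomamos 4 derivadas. Derivando la posición, obtenemos la velocidad: v(t) = 5·exp(t/2)/2. Tomando d/dt de v(t), encontramos a(t) = 5·exp(t/2)/4. La derivada de la aceleración da la sacudida: j(t) = 5·exp(t/2)/8. Derivando la sacudida, obtenemos el snap: s(t) = 5·exp(t/2)/16. Tenemos el snap s(t) = 5·exp(t/2)/16. Sustituyendo t = 2*log(3): s(2*log(3)) = 15/16.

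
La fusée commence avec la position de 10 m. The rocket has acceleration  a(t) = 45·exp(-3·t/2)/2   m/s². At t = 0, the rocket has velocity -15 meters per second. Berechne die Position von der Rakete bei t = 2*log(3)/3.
Wir müssen das Integral unserer Gleichung für die Beschleunigung a(t) = 45·exp(-3·t/2)/2 2-mal finden. Die Stammfunktion von der Beschleunigung ist die Geschwindigkeit. Mit v(0) = -15 erhalten wir v(t) = -15·exp(-3·t/2). Die Stammfunktion von der Geschwindigkeit ist die Position. Mit x(0) = 10 erhalten wir x(t) = 10·exp(-3·t/2). Wir haben die Position x(t) = 10·exp(-3·t/2). Durch Einsetzen von t = 2*log(3)/3: x(2*log(3)/3) = 10/3.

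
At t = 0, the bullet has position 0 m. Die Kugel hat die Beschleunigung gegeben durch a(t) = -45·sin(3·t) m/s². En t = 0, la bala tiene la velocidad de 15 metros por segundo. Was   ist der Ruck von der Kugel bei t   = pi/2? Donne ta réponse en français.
Pour résoudre ceci, nous devons prendre 1 dérivée de notre équation de l'accélération a(t) = -45·sin(3·t). En dérivant l'accélération, nous obtenons le jerk: j(t) = -135·cos(3·t). De l'équation du jerk j(t) = -135·cos(3·t), nous substituons t = pi/2 pour obtenir j = 0.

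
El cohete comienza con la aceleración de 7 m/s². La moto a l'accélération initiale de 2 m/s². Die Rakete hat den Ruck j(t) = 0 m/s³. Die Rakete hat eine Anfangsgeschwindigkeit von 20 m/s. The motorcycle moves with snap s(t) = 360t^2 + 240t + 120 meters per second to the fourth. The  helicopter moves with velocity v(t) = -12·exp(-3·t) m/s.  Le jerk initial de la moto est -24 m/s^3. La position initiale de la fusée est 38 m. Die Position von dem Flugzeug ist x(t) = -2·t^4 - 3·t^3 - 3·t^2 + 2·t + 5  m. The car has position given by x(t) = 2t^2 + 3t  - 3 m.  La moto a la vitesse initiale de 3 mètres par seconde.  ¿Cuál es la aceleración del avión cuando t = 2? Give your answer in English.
We must differentiate our position equation x(t) = -2·t^4 - 3·t^3 - 3·t^2 + 2·t + 5 2 times. The derivative of position gives velocity: v(t) = -8·t^3 - 9·t^2 - 6·t + 2. Taking d/dt of v(t), we find a(t) = -24·t^2 - 18·t - 6. We have acceleration a(t) = -24·t^2 - 18·t - 6. Substituting t = 2: a(2) = -138.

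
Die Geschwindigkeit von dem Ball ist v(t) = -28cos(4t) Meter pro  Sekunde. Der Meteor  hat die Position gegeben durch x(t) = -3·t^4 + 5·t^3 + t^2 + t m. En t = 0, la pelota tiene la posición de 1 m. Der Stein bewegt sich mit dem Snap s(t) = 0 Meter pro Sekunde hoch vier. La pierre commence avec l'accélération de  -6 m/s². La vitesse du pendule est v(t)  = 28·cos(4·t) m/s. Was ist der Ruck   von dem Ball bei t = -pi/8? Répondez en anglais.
To solve this, we need to take 2 derivatives of our velocity equation v(t) = -28·cos(4·t). The derivative of velocity gives acceleration: a(t) = 112·sin(4·t). Differentiating acceleration, we get jerk: j(t) = 448·cos(4·t). From the given jerk equation j(t) = 448·cos(4·t), we substitute t = -pi/8 to get j = 0.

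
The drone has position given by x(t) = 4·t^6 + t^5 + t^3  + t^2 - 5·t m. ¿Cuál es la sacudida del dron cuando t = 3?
Para resolver esto, necesitamos tomar 3 derivadas de nuestra ecuación de la posición x(t) = 4·t^6 + t^5 + t^3 + t^2 - 5·t. La derivada de la posición da la velocidad: v(t) = 24·t^5 + 5·t^4 + 3·t^2 + 2·t - 5. Tomando d/dt de v(t), encontramos a(t) = 120·t^4 + 20·t^3 + 6·t + 2. La derivada de la aceleración da la sacudida: j(t) = 480·t^3 + 60·t^2 + 6. Tenemos la sacudida j(t) = 480·t^3 + 60·t^2 + 6. Sustituyendo t = 3: j(3) = 13506.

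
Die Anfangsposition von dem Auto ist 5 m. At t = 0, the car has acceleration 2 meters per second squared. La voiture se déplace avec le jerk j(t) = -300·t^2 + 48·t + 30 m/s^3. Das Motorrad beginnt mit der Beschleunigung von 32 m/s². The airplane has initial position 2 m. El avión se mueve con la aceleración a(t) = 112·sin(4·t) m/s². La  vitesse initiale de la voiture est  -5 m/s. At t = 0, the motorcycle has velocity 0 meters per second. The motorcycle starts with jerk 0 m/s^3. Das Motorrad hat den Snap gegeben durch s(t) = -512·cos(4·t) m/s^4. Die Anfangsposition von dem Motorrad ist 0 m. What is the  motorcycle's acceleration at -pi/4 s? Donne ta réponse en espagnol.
Debemos encontrar la antiderivada de nuestra ecuación del snap s(t) = -512·cos(4·t) 2 veces. La antiderivada del snap, con j(0) = 0, da la sacudida: j(t) = -128·sin(4·t). La integral de la sacudida, con a(0) = 32, da la aceleración: a(t) = 32·cos(4·t). Tenemos la aceleración a(t) = 32·cos(4·t). Sustituyendo t = -pi/4: a(-pi/4) = -32.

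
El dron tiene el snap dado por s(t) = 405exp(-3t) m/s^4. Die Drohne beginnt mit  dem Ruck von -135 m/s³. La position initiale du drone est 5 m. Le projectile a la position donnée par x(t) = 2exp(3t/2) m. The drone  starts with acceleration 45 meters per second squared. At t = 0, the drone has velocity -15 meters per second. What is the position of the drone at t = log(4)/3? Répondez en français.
Nous devons intégrer notre équation du snap s(t) = 405·exp(-3·t) 4 fois. La primitive du snap est le jerk. En utilisant j(0) = -135, nous obtenons j(t) = -135·exp(-3·t). En prenant ∫j(t)dt et en appliquant a(0) = 45, nous trouvons a(t) = 45·exp(-3·t). La primitive de l'accélération, avec v(0) = -15, donne la vitesse: v(t) = -15·exp(-3·t). L'intégrale de la vitesse, avec x(0) = 5, donne la position: x(t) = 5·exp(-3·t). En utilisant x(t) = 5·exp(-3·t) et en substituant t = log(4)/3, nous trouvons x = 5/4.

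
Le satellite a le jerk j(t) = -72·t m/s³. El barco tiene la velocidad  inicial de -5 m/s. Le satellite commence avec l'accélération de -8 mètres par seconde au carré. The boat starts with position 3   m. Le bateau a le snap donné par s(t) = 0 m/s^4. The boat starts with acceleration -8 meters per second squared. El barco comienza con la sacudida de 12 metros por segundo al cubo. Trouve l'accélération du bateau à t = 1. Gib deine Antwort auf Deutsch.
Wir müssen unsere Gleichung für den Snap s(t) = 0 2-mal integrieren. Durch Integration von dem Snap und Verwendung der Anfangsbedingung j(0) = 12, erhalten wir j(t) = 12. Mit ∫j(t)dt und Anwendung von a(0) = -8, finden wir a(t) = 12·t - 8. Mit a(t) = 12·t - 8 und Einsetzen von t = 1, finden wir a = 4.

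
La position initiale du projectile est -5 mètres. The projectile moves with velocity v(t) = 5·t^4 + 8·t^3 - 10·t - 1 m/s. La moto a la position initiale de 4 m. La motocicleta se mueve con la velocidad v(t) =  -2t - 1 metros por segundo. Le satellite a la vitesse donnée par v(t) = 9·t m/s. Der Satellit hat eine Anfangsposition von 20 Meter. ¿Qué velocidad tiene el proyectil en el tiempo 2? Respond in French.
Nous avons la vitesse v(t) = 5·t^4 + 8·t^3 - 10·t - 1. En substituant t = 2: v(2) = 123.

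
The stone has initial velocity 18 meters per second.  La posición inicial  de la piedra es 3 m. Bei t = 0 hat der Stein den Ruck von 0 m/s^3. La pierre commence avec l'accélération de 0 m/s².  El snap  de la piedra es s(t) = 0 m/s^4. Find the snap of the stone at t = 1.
From the given snap equation s(t) = 0, we substitute t = 1 to get s = 0.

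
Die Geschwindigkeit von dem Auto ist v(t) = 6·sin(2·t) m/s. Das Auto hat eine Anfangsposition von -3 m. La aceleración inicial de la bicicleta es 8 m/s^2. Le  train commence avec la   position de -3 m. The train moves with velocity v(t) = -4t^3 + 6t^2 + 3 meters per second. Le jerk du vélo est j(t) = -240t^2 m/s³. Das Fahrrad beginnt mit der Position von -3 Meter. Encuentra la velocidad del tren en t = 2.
Usando v(t) = -4·t^3 + 6·t^2 + 3 y sustituyendo t = 2, encontramos v = -5.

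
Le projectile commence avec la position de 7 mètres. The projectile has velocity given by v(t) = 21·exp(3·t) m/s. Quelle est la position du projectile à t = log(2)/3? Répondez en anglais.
To find the answer, we compute 1 integral of v(t) = 21·exp(3·t). The integral of velocity, with x(0) = 7, gives position: x(t) = 7·exp(3·t). From the given position equation x(t) = 7·exp(3·t), we substitute t = log(2)/3 to get x = 14.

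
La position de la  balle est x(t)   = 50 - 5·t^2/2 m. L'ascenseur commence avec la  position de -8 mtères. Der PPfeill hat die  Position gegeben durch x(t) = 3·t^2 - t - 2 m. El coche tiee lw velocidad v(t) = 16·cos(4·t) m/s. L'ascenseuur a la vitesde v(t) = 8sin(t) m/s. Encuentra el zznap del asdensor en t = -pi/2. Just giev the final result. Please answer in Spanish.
La respuesta es 0.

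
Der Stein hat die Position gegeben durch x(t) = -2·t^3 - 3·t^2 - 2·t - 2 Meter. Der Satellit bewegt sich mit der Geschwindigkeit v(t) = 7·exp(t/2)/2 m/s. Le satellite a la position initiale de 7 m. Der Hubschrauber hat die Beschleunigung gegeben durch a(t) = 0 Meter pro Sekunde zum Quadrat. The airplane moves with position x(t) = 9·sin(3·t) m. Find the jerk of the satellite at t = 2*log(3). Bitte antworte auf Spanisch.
Partiendo de la velocidad v(t) = 7·exp(t/2)/2, tomamos 2 derivadas. La derivada de la velocidad da la aceleración: a(t) = 7·exp(t/2)/4. La derivada de la aceleración da la sacudida: j(t) = 7·exp(t/2)/8. Tenemos la sacudida j(t) = 7·exp(t/2)/8. Sustituyendo t = 2*log(3): j(2*log(3)) = 21/8.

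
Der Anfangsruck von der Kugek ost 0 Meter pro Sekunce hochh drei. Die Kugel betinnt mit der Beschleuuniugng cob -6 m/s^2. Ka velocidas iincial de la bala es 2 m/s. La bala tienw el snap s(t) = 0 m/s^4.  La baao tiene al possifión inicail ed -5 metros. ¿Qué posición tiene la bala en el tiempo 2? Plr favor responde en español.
Debemos encontrar la antiderivada de nuestra ecuación del snap s(t) = 0 4 veces. La antiderivada del snap es la sacudida. Usando j(0) = 0, obtenemos j(t) = 0. La antiderivada de la sacudida es la aceleración. Usando a(0) = -6, obtenemos a(t) = -6. Tomando ∫a(t)dt y aplicando v(0) = 2, encontramos v(t) = 2 - 6·t. La antiderivada de la velocidad es la posición. Usando x(0) = -5, obtenemos x(t) = -3·t^2 + 2·t - 5. Tenemos la posición x(t) = -3·t^2 + 2·t - 5. Sustituyendo t = 2: x(2) = -13.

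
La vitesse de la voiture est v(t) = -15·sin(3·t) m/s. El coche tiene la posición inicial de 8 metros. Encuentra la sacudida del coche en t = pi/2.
Debemos derivar nuestra ecuación de la velocidad v(t) = -15·sin(3·t) 2 veces. Tomando d/dt de v(t), encontramos a(t) = -45·cos(3·t). Derivando la aceleración, obtenemos la sacudida: j(t) = 135·sin(3·t). Tenemos la sacudida j(t) = 135·sin(3·t). Sustituyendo t = pi/2: j(pi/2) = -135.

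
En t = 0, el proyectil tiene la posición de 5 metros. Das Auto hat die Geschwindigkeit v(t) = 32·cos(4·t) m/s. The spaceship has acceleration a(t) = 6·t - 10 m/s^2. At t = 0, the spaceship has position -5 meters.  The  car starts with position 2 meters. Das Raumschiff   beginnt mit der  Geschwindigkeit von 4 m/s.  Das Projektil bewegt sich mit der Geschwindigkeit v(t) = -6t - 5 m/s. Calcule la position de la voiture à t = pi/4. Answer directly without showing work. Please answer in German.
x(pi/4) = 2.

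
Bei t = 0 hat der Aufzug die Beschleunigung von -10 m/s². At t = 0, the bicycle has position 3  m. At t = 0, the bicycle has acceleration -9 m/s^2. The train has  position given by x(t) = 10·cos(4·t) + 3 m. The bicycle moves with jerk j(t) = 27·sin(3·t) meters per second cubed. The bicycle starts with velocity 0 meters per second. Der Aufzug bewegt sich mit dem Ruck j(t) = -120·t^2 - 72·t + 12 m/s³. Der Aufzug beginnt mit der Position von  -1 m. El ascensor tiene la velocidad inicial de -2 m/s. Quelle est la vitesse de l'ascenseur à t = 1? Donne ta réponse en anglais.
We must find the antiderivative of our jerk equation j(t) = -120·t^2 - 72·t + 12 2 times. Finding the integral of j(t) and using a(0) = -10: a(t) = -40·t^3 - 36·t^2 + 12·t - 10. Integrating acceleration and using the initial condition v(0) = -2, we get v(t) = -10·t^4 - 12·t^3 + 6·t^2 - 10·t - 2. We have velocity v(t) = -10·t^4 - 12·t^3 + 6·t^2 - 10·t - 2. Substituting t = 1: v(1) = -28.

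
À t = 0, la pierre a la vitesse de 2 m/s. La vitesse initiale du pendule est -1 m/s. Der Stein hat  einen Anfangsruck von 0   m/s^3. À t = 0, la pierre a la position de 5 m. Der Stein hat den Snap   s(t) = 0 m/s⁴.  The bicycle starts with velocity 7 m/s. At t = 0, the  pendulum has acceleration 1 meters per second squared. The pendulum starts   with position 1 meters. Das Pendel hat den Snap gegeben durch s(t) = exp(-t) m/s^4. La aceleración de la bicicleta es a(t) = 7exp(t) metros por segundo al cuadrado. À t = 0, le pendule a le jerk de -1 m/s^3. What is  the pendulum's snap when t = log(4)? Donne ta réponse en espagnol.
Usando s(t) = exp(-t) y sustituyendo t = log(4), encontramos s = 1/4.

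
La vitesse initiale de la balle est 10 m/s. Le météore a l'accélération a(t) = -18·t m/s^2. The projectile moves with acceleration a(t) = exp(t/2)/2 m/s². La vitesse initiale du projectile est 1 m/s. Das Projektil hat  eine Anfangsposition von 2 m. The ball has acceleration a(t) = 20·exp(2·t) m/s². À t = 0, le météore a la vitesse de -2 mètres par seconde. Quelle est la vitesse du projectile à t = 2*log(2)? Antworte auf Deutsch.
Wir müssen die Stammfunktion unserer Gleichung für die Beschleunigung a(t) = exp(t/2)/2 1-mal finden. Das Integral von der Beschleunigung ist die Geschwindigkeit. Mit v(0) = 1 erhalten wir v(t) = exp(t/2). Aus der Gleichung für die Geschwindigkeit v(t) = exp(t/2), setzen wir t = 2*log(2) ein und erhalten v = 2.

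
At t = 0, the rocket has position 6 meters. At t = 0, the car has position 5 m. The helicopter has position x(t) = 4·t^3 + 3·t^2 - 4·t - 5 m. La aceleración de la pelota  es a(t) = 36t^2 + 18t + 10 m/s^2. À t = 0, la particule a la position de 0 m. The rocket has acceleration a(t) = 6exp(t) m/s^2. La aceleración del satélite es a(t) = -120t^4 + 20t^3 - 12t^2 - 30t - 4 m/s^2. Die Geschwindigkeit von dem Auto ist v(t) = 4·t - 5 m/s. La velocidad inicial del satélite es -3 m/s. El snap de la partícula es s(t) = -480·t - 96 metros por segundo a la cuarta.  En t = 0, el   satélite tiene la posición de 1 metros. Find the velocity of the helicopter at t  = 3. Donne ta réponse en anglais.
We must differentiate our position equation x(t) = 4·t^3 + 3·t^2 - 4·t - 5 1 time. The derivative of position gives velocity: v(t) = 12·t^2 + 6·t - 4. Using v(t) = 12·t^2 + 6·t - 4 and substituting t = 3, we find v = 122.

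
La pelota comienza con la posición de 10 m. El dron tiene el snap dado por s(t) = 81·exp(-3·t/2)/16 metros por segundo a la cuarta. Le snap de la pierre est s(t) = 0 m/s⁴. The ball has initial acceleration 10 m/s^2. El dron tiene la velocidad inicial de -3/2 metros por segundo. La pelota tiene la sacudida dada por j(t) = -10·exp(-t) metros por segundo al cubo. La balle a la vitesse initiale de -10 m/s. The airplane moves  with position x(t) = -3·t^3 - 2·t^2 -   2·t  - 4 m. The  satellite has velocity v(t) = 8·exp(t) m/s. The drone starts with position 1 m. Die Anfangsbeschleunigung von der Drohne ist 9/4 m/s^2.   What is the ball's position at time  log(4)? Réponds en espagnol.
Debemos encontrar la integral de nuestra ecuación de la sacudida j(t) = -10·exp(-t) 3 veces. Tomando ∫j(t)dt y aplicando a(0) = 10, encontramos a(t) = 10·exp(-t). La antiderivada de la aceleración, con v(0) = -10, da la velocidad: v(t) = -10·exp(-t). Tomando ∫v(t)dt y aplicando x(0) = 10, encontramos x(t) = 10·exp(-t). De la ecuación de la posición x(t) = 10·exp(-t), sustituimos t = log(4) para obtener x = 5/2.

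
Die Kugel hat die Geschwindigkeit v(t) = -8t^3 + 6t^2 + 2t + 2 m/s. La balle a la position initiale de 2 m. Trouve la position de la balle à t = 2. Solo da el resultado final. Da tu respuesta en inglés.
The position at t = 2 is x = -6.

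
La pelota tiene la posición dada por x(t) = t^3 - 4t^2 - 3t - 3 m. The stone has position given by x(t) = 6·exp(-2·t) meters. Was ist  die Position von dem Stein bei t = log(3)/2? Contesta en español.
Usando x(t) = 6·exp(-2·t) y sustituyendo t = log(3)/2, encontramos x = 2.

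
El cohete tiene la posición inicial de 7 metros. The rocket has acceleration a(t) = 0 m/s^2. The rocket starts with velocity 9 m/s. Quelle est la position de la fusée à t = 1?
Pour résoudre ceci, nous devons prendre 2 intégrales de notre équation de l'accélération a(t) = 0. La primitive de l'accélération, avec v(0) = 9, donne la vitesse: v(t) = 9. En intégrant la vitesse et en utilisant la condition initiale x(0) = 7, nous obtenons x(t) = 9·t + 7. Nous avons la position x(t) = 9·t + 7. En substituant t = 1: x(1) = 16.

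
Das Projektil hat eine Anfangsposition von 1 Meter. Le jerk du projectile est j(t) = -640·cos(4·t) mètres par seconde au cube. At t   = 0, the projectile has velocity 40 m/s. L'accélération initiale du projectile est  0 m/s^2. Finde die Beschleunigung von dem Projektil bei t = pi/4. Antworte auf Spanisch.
Debemos encontrar la antiderivada de nuestra ecuación de la sacudida j(t) = -640·cos(4·t) 1 vez. Integrando la sacudida y usando la condición inicial a(0) = 0, obtenemos a(t) = -160·sin(4·t). Tenemos la aceleración a(t) = -160·sin(4·t). Sustituyendo t = pi/4: a(pi/4) = 0.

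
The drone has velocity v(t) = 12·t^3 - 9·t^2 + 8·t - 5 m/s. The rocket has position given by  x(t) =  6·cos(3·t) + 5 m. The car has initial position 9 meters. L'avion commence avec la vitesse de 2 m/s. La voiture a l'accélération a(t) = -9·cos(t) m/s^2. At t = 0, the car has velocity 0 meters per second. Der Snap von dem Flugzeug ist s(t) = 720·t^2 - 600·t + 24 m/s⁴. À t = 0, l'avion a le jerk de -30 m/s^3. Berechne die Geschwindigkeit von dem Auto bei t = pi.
Wir müssen die Stammfunktion unserer Gleichung für die Beschleunigung a(t) = -9·cos(t) 1-mal finden. Durch Integration von der Beschleunigung und Verwendung der Anfangsbedingung v(0) = 0, erhalten wir v(t) = -9·sin(t). Wir haben die Geschwindigkeit v(t) = -9·sin(t). Durch Einsetzen von t = pi: v(pi) = 0.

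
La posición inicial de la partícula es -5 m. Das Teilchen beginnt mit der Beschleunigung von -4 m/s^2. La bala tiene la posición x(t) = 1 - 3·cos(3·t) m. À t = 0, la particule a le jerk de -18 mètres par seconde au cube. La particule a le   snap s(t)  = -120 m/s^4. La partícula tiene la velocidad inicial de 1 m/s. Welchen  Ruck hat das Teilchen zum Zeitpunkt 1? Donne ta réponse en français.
Pour résoudre ceci, nous devons prendre 1 intégrale de notre équation du snap s(t) = -120. En intégrant le snap et en utilisant la condition initiale j(0) = -18, nous obtenons j(t) = -120·t - 18. Nous avons le jerk j(t) = -120·t - 18. En substituant t = 1: j(1) = -138.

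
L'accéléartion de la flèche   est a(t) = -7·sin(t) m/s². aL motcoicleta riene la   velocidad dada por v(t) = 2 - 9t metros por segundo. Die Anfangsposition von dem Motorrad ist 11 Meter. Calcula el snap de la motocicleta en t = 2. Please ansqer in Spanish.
Debemos derivar nuestra ecuación de la velocidad v(t) = 2 - 9·t 3 veces. Derivando la velocidad, obtenemos la aceleración: a(t) = -9. Derivando la aceleración, obtenemos la sacudida: j(t) = 0. Tomando d/dt de j(t), encontramos s(t) = 0. De la ecuación del snap s(t) = 0, sustituimos t = 2 para obtener s = 0.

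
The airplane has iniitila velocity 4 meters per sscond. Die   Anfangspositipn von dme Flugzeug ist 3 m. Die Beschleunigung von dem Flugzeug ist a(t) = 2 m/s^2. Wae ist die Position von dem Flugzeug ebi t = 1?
Um dies zu lösen, müssen wir 2 Integrale unserer Gleichung für die Beschleunigung a(t) = 2 finden. Mit ∫a(t)dt und Anwendung von v(0) = 4, finden wir v(t) = 2·t + 4. Mit ∫v(t)dt und Anwendung von x(0) = 3, finden wir x(t) = t^2 + 4·t + 3. Mit x(t) = t^2 + 4·t + 3 und Einsetzen von t = 1, finden wir x = 8.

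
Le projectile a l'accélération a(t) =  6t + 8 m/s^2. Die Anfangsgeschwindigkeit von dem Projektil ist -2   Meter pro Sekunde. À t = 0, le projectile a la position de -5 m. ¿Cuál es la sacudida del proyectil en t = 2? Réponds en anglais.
To solve this, we need to take 1 derivative of our acceleration equation a(t) = 6·t + 8. Taking d/dt of a(t), we find j(t) = 6. We have jerk j(t) = 6. Substituting t = 2: j(2) = 6.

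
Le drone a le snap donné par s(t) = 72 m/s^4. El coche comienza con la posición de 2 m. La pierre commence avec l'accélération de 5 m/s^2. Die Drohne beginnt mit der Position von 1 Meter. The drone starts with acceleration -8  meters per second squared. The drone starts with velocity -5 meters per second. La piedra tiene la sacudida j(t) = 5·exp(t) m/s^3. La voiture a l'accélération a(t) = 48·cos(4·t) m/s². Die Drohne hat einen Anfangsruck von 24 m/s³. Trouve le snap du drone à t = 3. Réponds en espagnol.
De la ecuación del snap s(t) = 72, sustituimos t = 3 para obtener s = 72.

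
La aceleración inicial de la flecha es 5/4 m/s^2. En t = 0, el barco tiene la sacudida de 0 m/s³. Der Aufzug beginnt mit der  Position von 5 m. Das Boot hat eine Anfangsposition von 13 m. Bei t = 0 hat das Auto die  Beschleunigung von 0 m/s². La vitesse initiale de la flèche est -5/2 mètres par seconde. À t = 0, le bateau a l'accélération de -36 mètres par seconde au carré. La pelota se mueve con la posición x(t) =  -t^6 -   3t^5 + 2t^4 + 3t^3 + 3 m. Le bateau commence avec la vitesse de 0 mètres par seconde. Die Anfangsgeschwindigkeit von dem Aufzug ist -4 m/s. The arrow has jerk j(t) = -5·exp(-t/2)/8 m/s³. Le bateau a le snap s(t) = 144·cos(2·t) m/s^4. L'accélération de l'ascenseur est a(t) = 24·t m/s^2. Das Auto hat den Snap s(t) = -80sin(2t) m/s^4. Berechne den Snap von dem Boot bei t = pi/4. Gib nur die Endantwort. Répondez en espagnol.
La respuesta es 0.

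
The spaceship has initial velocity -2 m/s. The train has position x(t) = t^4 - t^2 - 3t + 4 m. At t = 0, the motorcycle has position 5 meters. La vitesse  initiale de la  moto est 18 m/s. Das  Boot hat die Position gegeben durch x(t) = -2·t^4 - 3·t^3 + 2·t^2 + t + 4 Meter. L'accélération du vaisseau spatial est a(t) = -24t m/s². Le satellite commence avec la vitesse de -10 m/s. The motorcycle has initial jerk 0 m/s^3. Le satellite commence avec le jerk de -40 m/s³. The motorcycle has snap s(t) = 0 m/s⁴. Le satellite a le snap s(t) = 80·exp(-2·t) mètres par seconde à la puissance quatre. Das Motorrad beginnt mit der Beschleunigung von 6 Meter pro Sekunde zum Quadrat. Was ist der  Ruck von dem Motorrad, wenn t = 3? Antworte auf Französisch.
Nous devons trouver l'intégrale de notre équation du snap s(t) = 0 1 fois. En intégrant le snap et en utilisant la condition initiale j(0) = 0, nous obtenons j(t) = 0. En utilisant j(t) = 0 et en substituant t = 3, nous trouvons j = 0.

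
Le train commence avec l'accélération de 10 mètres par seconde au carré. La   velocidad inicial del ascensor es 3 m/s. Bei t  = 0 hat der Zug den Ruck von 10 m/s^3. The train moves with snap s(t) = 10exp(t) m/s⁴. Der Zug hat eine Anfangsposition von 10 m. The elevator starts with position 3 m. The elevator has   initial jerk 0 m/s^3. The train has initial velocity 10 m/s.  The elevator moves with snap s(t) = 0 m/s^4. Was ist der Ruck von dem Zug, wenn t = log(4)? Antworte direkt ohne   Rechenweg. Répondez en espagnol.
En t = log(4), j = 40.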